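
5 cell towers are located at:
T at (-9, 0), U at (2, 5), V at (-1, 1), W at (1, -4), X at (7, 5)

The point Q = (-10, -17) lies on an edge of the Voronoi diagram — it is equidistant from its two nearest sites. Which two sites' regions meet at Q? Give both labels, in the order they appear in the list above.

T and W

Squared distances from Q to each site:
|QT|² = (-10−(-9))² + (-17−0)² = 1 + 289 = 290
|QU|² = (-10−2)² + (-17−5)² = 144 + 484 = 628
|QV|² = (-10−(-1))² + (-17−1)² = 81 + 324 = 405
|QW|² = (-10−1)² + (-17−(-4))² = 121 + 169 = 290
|QX|² = (-10−7)² + (-17−5)² = 289 + 484 = 773
Q is equidistant from T and W (both at squared distance 290), and every other site is strictly farther — so Q lies on the T–W Voronoi edge.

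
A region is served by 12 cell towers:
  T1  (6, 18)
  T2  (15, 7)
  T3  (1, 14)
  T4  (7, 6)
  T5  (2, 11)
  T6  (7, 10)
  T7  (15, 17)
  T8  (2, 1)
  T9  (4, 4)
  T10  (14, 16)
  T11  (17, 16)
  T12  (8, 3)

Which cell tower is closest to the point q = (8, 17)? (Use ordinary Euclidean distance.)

Since √ is increasing, it suffices to compare squared distances:
|qT1|² = 4 + 1 = 5
|qT2|² = 49 + 100 = 149
|qT3|² = 49 + 9 = 58
|qT4|² = 1 + 121 = 122
|qT5|² = 36 + 36 = 72
|qT6|² = 1 + 49 = 50
|qT7|² = 49 + 0 = 49
|qT8|² = 36 + 256 = 292
|qT9|² = 16 + 169 = 185
d²(q, T10) = 36 + 1 = 37
d²(q, T11) = 81 + 1 = 82
d²(q, T12) = 0 + 196 = 196
Minimum is at T1.

T1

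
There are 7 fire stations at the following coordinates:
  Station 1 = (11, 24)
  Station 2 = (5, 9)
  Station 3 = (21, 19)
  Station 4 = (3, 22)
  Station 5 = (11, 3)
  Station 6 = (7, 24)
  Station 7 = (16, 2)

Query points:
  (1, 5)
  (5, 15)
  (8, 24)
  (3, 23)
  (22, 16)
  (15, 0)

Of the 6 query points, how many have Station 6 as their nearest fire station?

(1, 5) — d² to each: Station 1:461, Station 2:32, Station 3:596, Station 4:293, Station 5:104, Station 6:397, Station 7:234 → nearest is Station 2
(5, 15) — d² to each: Station 1:117, Station 2:36, Station 3:272, Station 4:53, Station 5:180, Station 6:85, Station 7:290 → nearest is Station 2
(8, 24) — d² to each: Station 1:9, Station 2:234, Station 3:194, Station 4:29, Station 5:450, Station 6:1, Station 7:548 → nearest is Station 6
(3, 23) — d² to each: Station 1:65, Station 2:200, Station 3:340, Station 4:1, Station 5:464, Station 6:17, Station 7:610 → nearest is Station 4
(22, 16) — d² to each: Station 1:185, Station 2:338, Station 3:10, Station 4:397, Station 5:290, Station 6:289, Station 7:232 → nearest is Station 3
(15, 0) — d² to each: Station 1:592, Station 2:181, Station 3:397, Station 4:628, Station 5:25, Station 6:640, Station 7:5 → nearest is Station 7
1 of the 6 points has Station 6 as nearest.

1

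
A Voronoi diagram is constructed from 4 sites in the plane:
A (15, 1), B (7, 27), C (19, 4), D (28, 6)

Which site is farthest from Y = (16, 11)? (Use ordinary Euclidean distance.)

Squared Euclidean distances:
|YA|² = 1 + 100 = 101
|YB|² = 81 + 256 = 337
|YC|² = 9 + 49 = 58
|YD|² = 144 + 25 = 169
The largest is to B.

B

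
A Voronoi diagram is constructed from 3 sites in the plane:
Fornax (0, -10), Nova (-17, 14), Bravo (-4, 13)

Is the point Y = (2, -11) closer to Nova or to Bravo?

Bravo

Compare squared distances:
d²(Y, Nova) = (2−(-17))² + (-11−14)² = 361 + 625 = 986
d²(Y, Bravo) = (2−(-4))² + (-11−13)² = 36 + 576 = 612
986 > 612, so Bravo is closer.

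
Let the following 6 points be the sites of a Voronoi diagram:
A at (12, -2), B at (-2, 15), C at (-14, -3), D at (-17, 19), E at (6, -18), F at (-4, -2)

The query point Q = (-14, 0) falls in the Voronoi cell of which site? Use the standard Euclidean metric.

Since √ is increasing, it suffices to compare squared distances:
|QA|² = (-14−12)² + (0−(-2))² = 676 + 4 = 680
|QB|² = (-14−(-2))² + (0−15)² = 144 + 225 = 369
|QC|² = (-14−(-14))² + (0−(-3))² = 0 + 9 = 9
|QD|² = (-14−(-17))² + (0−19)² = 9 + 361 = 370
|QE|² = (-14−6)² + (0−(-18))² = 400 + 324 = 724
|QF|² = (-14−(-4))² + (0−(-2))² = 100 + 4 = 104
C is nearest.

C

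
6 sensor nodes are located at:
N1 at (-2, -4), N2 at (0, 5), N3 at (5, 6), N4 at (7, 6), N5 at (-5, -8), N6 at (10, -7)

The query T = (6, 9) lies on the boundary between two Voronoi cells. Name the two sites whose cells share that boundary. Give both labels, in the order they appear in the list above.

N3 and N4

Squared distances from T to each site:
|TN1|² = 64 + 169 = 233
|TN2|² = 36 + 16 = 52
|TN3|² = 1 + 9 = 10
|TN4|² = 1 + 9 = 10
|TN5|² = 121 + 289 = 410
|TN6|² = 16 + 256 = 272
T is equidistant from N3 and N4 (both at squared distance 10), and every other site is strictly farther — so T lies on the N3–N4 Voronoi edge.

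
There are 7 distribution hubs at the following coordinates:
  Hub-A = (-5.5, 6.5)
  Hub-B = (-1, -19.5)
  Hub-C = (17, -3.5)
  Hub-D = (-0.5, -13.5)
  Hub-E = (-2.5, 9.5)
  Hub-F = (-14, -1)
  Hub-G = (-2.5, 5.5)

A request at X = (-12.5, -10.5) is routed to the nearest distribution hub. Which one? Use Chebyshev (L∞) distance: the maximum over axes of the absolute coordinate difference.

Hub-F

d(X, Hub-A) = max(7, 17) = 17
d(X, Hub-B) = max(11.5, 9) = 11.5
d(X, Hub-C) = max(29.5, 7) = 29.5
d(X, Hub-D) = max(12, 3) = 12
d(X, Hub-E) = max(10, 20) = 20
d(X, Hub-F) = max(1.5, 9.5) = 9.5
d(X, Hub-G) = max(10, 16) = 16
Minimum is at Hub-F.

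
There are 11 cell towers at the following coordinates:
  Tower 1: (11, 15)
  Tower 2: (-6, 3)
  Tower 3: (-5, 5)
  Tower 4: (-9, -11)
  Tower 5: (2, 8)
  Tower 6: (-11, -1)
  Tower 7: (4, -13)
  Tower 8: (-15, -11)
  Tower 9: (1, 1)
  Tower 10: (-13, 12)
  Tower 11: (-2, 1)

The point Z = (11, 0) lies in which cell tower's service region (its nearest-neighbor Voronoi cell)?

Tower 9

Compare squared distances (the ordering matches that of the actual distances):
d²(Z, Tower 1) = (11−11)² + (0−15)² = 0 + 225 = 225
d²(Z, Tower 2) = (11−(-6))² + (0−3)² = 289 + 9 = 298
d²(Z, Tower 3) = (11−(-5))² + (0−5)² = 256 + 25 = 281
d²(Z, Tower 4) = (11−(-9))² + (0−(-11))² = 400 + 121 = 521
d²(Z, Tower 5) = (11−2)² + (0−8)² = 81 + 64 = 145
d²(Z, Tower 6) = (11−(-11))² + (0−(-1))² = 484 + 1 = 485
d²(Z, Tower 7) = (11−4)² + (0−(-13))² = 49 + 169 = 218
d²(Z, Tower 8) = (11−(-15))² + (0−(-11))² = 676 + 121 = 797
d²(Z, Tower 9) = (11−1)² + (0−1)² = 100 + 1 = 101
d²(Z, Tower 10) = (11−(-13))² + (0−12)² = 576 + 144 = 720
d²(Z, Tower 11) = (11−(-2))² + (0−1)² = 169 + 1 = 170
The smallest is to Tower 9, so Z lies in the Voronoi region of Tower 9.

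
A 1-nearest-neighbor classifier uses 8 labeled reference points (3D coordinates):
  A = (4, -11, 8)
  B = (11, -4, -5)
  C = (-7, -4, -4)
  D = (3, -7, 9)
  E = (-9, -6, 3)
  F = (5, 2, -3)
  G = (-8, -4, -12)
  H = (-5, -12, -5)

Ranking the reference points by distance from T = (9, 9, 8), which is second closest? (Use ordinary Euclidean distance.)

Squared Euclidean distances:
|TA|² = (9−4)² + (9−(-11))² + (8−8)² = 25 + 400 + 0 = 425
|TB|² = (9−11)² + (9−(-4))² + (8−(-5))² = 4 + 169 + 169 = 342
|TC|² = (9−(-7))² + (9−(-4))² + (8−(-4))² = 256 + 169 + 144 = 569
|TD|² = (9−3)² + (9−(-7))² + (8−9)² = 36 + 256 + 1 = 293
|TE|² = (9−(-9))² + (9−(-6))² + (8−3)² = 324 + 225 + 25 = 574
|TF|² = (9−5)² + (9−2)² + (8−(-3))² = 16 + 49 + 121 = 186
|TG|² = (9−(-8))² + (9−(-4))² + (8−(-12))² = 289 + 169 + 400 = 858
|TH|² = (9−(-5))² + (9−(-12))² + (8−(-5))² = 196 + 441 + 169 = 806
Sorted ascending: F, D, B, … — the second-nearest is D.

D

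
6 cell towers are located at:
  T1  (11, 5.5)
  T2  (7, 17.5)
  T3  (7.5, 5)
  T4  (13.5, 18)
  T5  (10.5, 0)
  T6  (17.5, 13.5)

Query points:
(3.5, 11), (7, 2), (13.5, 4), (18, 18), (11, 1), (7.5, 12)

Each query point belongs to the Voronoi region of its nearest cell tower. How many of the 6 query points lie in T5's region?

(3.5, 11) — d² to each: T1:86.5, T2:54.5, T3:52, T4:149, T5:170, T6:202.25 → nearest is T3
(7, 2) — d² to each: T1:28.25, T2:240.25, T3:9.25, T4:298.25, T5:16.25, T6:242.5 → nearest is T3
(13.5, 4) — d² to each: T1:8.5, T2:224.5, T3:37, T4:196, T5:25, T6:106.25 → nearest is T1
(18, 18) — d² to each: T1:205.25, T2:121.25, T3:279.25, T4:20.25, T5:380.25, T6:20.5 → nearest is T4
(11, 1) — d² to each: T1:20.25, T2:288.25, T3:28.25, T4:295.25, T5:1.25, T6:198.5 → nearest is T5
(7.5, 12) — d² to each: T1:54.5, T2:30.5, T3:49, T4:72, T5:153, T6:102.25 → nearest is T2
1 of the 6 points has T5 as nearest.

1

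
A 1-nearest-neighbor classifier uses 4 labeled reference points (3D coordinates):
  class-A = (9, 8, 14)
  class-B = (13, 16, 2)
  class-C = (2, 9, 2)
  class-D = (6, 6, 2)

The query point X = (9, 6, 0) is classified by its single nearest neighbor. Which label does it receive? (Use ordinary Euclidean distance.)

Compare squared distances (the ordering matches that of the actual distances):
d²(X, class-A) = (9−9)² + (6−8)² + (0−14)² = 0 + 4 + 196 = 200
d²(X, class-B) = (9−13)² + (6−16)² + (0−2)² = 16 + 100 + 4 = 120
d²(X, class-C) = (9−2)² + (6−9)² + (0−2)² = 49 + 9 + 4 = 62
d²(X, class-D) = (9−6)² + (6−6)² + (0−2)² = 9 + 0 + 4 = 13
The smallest is to class-D, so X lies in the Voronoi region of class-D.

class-D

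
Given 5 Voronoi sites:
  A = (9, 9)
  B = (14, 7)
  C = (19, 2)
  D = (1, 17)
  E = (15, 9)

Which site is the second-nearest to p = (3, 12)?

Compare squared distances (the ordering matches that of the actual distances):
|pA|² = (3−9)² + (12−9)² = 36 + 9 = 45
|pB|² = (3−14)² + (12−7)² = 121 + 25 = 146
|pC|² = (3−19)² + (12−2)² = 256 + 100 = 356
|pD|² = (3−1)² + (12−17)² = 4 + 25 = 29
|pE|² = (3−15)² + (12−9)² = 144 + 9 = 153
Sorted ascending: D, A, B, … — the second-nearest is A.

A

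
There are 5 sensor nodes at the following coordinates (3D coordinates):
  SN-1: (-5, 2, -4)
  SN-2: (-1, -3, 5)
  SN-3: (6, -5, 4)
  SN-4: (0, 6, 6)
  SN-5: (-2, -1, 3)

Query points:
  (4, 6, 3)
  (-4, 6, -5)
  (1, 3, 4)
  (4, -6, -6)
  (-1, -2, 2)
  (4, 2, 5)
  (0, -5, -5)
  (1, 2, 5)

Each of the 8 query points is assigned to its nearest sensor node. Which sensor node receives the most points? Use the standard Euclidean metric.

SN-4

(4, 6, 3) — d² to each: SN-1:146, SN-2:110, SN-3:126, SN-4:25, SN-5:85 → nearest is SN-4
(-4, 6, -5) — d² to each: SN-1:18, SN-2:190, SN-3:302, SN-4:137, SN-5:117 → nearest is SN-1
(1, 3, 4) — d² to each: SN-1:101, SN-2:41, SN-3:89, SN-4:14, SN-5:26 → nearest is SN-4
(4, -6, -6) — d² to each: SN-1:149, SN-2:155, SN-3:105, SN-4:304, SN-5:142 → nearest is SN-3
(-1, -2, 2) — d² to each: SN-1:68, SN-2:10, SN-3:62, SN-4:81, SN-5:3 → nearest is SN-5
(4, 2, 5) — d² to each: SN-1:162, SN-2:50, SN-3:54, SN-4:33, SN-5:49 → nearest is SN-4
(0, -5, -5) — d² to each: SN-1:75, SN-2:105, SN-3:117, SN-4:242, SN-5:84 → nearest is SN-1
(1, 2, 5) — d² to each: SN-1:117, SN-2:29, SN-3:75, SN-4:18, SN-5:22 → nearest is SN-4
Tally — SN-1:2, SN-3:1, SN-4:4, SN-5:1. SN-4 captures the most (4).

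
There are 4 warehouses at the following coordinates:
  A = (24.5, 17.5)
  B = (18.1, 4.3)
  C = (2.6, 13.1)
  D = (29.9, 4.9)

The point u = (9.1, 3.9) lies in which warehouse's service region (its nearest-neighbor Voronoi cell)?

B

Squared Euclidean distances:
|uA|² = (9.1−24.5)² + (3.9−17.5)² = 237.16 + 184.96 = 422.12
|uB|² = (9.1−18.1)² + (3.9−4.3)² = 81 + 0.16 = 81.16
|uC|² = (9.1−2.6)² + (3.9−13.1)² = 42.25 + 84.64 = 126.89
|uD|² = (9.1−29.9)² + (3.9−4.9)² = 432.64 + 1 = 433.64
B is nearest.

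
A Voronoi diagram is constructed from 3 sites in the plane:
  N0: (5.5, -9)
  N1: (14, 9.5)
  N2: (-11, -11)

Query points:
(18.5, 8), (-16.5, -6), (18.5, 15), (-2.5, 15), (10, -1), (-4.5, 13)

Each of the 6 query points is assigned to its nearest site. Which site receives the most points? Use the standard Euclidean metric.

N1

(18.5, 8) — d² to each: N0:458, N1:22.5, N2:1231.25 → nearest is N1
(-16.5, -6) — d² to each: N0:493, N1:1170.5, N2:55.25 → nearest is N2
(18.5, 15) — d² to each: N0:745, N1:50.5, N2:1546.25 → nearest is N1
(-2.5, 15) — d² to each: N0:640, N1:302.5, N2:748.25 → nearest is N1
(10, -1) — d² to each: N0:84.25, N1:126.25, N2:541 → nearest is N0
(-4.5, 13) — d² to each: N0:584, N1:354.5, N2:618.25 → nearest is N1
Tally — N0:1, N1:4, N2:1. N1 captures the most (4).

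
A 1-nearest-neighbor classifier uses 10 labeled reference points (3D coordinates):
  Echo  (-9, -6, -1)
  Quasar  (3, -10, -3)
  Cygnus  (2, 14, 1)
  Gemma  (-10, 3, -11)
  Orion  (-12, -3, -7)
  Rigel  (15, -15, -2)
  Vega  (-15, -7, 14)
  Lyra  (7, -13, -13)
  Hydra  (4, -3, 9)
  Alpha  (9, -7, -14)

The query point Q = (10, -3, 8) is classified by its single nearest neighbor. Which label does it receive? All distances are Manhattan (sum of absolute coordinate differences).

Hydra

d(Q, Echo) = |10−(-9)| + |-3−(-6)| + |8−(-1)| = 19 + 3 + 9 = 31
d(Q, Quasar) = |10−3| + |-3−(-10)| + |8−(-3)| = 7 + 7 + 11 = 25
d(Q, Cygnus) = |10−2| + |-3−14| + |8−1| = 8 + 17 + 7 = 32
d(Q, Gemma) = |10−(-10)| + |-3−3| + |8−(-11)| = 20 + 6 + 19 = 45
d(Q, Orion) = |10−(-12)| + |-3−(-3)| + |8−(-7)| = 22 + 0 + 15 = 37
d(Q, Rigel) = |10−15| + |-3−(-15)| + |8−(-2)| = 5 + 12 + 10 = 27
d(Q, Vega) = |10−(-15)| + |-3−(-7)| + |8−14| = 25 + 4 + 6 = 35
d(Q, Lyra) = |10−7| + |-3−(-13)| + |8−(-13)| = 3 + 10 + 21 = 34
d(Q, Hydra) = |10−4| + |-3−(-3)| + |8−9| = 6 + 0 + 1 = 7
d(Q, Alpha) = |10−9| + |-3−(-7)| + |8−(-14)| = 1 + 4 + 22 = 27
Hydra is nearest.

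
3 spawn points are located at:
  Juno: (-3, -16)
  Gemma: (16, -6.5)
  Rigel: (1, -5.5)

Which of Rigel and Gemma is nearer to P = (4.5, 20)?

Compare squared distances:
d²(P, Rigel) = (4.5−1)² + (20−(-5.5))² = 12.25 + 650.25 = 662.5
d²(P, Gemma) = (4.5−16)² + (20−(-6.5))² = 132.25 + 702.25 = 834.5
662.5 < 834.5, so Rigel is closer.

Rigel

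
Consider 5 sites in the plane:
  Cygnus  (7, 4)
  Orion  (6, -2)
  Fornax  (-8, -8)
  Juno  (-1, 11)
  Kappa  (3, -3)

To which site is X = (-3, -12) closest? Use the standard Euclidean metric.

Fornax

Compare squared distances (the ordering matches that of the actual distances):
d²(X, Cygnus) = (-3−7)² + (-12−4)² = 100 + 256 = 356
d²(X, Orion) = (-3−6)² + (-12−(-2))² = 81 + 100 = 181
d²(X, Fornax) = (-3−(-8))² + (-12−(-8))² = 25 + 16 = 41
d²(X, Juno) = (-3−(-1))² + (-12−11)² = 4 + 529 = 533
d²(X, Kappa) = (-3−3)² + (-12−(-3))² = 36 + 81 = 117
Fornax is nearest.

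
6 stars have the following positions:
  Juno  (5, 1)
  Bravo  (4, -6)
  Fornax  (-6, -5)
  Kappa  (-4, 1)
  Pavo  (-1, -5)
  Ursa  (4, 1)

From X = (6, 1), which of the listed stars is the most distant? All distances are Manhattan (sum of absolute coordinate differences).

d(X, Juno) = |6−5| + |1−1| = 1 + 0 = 1
d(X, Bravo) = |6−4| + |1−(-6)| = 2 + 7 = 9
d(X, Fornax) = |6−(-6)| + |1−(-5)| = 12 + 6 = 18
d(X, Kappa) = |6−(-4)| + |1−1| = 10 + 0 = 10
d(X, Pavo) = |6−(-1)| + |1−(-5)| = 7 + 6 = 13
d(X, Ursa) = |6−4| + |1−1| = 2 + 0 = 2
The largest is to Fornax.

Fornax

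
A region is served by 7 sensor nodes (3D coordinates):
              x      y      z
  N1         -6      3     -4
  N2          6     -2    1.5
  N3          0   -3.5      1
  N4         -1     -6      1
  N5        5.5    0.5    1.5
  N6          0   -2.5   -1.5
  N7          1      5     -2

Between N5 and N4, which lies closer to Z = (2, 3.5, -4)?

Compare squared distances:
|ZN5|² = (2−5.5)² + (3.5−0.5)² + (-4−1.5)² = 12.25 + 9 + 30.25 = 51.5
|ZN4|² = (2−(-1))² + (3.5−(-6))² + (-4−1)² = 9 + 90.25 + 25 = 124.25
51.5 < 124.25, so N5 is closer.

N5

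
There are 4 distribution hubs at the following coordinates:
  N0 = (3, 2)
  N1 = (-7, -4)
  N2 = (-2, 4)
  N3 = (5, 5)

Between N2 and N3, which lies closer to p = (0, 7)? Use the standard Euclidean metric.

N2

Compare squared distances:
|pN2|² = (0−(-2))² + (7−4)² = 4 + 9 = 13
|pN3|² = (0−5)² + (7−5)² = 25 + 4 = 29
13 < 29, so N2 is closer.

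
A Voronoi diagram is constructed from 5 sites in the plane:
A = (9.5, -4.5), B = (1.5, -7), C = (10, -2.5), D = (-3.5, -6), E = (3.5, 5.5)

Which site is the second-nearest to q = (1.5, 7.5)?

Since √ is increasing, it suffices to compare squared distances:
|qA|² = (1.5−9.5)² + (7.5−(-4.5))² = 64 + 144 = 208
|qB|² = (1.5−1.5)² + (7.5−(-7))² = 0 + 210.25 = 210.25
|qC|² = (1.5−10)² + (7.5−(-2.5))² = 72.25 + 100 = 172.25
|qD|² = (1.5−(-3.5))² + (7.5−(-6))² = 25 + 182.25 = 207.25
|qE|² = (1.5−3.5)² + (7.5−5.5)² = 4 + 4 = 8
Sorted ascending: E, C, D, … — the second-nearest is C.

C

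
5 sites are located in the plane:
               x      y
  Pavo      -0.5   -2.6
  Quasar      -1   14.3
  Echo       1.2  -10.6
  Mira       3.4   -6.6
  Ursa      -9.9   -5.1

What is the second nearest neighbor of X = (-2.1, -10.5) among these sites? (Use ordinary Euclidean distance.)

Mira

Squared Euclidean distances:
d²(X, Pavo) = 2.56 + 62.41 = 64.97
d²(X, Quasar) = 1.21 + 615.04 = 616.25
d²(X, Echo) = 10.89 + 0.01 = 10.9
d²(X, Mira) = 30.25 + 15.21 = 45.46
d²(X, Ursa) = 60.84 + 29.16 = 90
Sorted ascending: Echo, Mira, Pavo, … — the second-nearest is Mira.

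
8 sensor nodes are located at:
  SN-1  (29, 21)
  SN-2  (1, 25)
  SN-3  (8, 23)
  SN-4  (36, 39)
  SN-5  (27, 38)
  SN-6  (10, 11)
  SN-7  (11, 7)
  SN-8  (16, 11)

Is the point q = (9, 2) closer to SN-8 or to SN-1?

Compare squared distances:
d²(q, SN-8) = (9−16)² + (2−11)² = 49 + 81 = 130
d²(q, SN-1) = (9−29)² + (2−21)² = 400 + 361 = 761
130 < 761, so SN-8 is closer.

SN-8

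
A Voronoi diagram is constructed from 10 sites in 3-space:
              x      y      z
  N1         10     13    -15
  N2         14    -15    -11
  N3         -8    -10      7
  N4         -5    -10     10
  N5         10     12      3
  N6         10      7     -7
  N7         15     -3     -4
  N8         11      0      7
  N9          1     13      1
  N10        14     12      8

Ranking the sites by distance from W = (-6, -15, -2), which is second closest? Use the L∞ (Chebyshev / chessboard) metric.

N4

d(W,N1) = max(16, 28, 13) = 28
d(W,N2) = max(20, 0, 9) = 20
d(W,N3) = max(2, 5, 9) = 9
d(W,N4) = max(1, 5, 12) = 12
d(W,N5) = max(16, 27, 5) = 27
d(W,N6) = max(16, 22, 5) = 22
d(W,N7) = max(21, 12, 2) = 21
d(W,N8) = max(17, 15, 9) = 17
d(W,N9) = max(7, 28, 3) = 28
d(W, N10) = max(20, 27, 10) = 27
Sorted ascending: N3, N4, N8, … — the second-nearest is N4.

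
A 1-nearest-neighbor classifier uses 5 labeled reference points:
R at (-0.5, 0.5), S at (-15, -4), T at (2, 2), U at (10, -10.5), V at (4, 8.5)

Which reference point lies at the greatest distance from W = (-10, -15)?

Since √ is increasing, it suffices to compare squared distances:
|WR|² = (-10−(-0.5))² + (-15−0.5)² = 90.25 + 240.25 = 330.5
|WS|² = (-10−(-15))² + (-15−(-4))² = 25 + 121 = 146
|WT|² = (-10−2)² + (-15−2)² = 144 + 289 = 433
|WU|² = (-10−10)² + (-15−(-10.5))² = 400 + 20.25 = 420.25
|WV|² = (-10−4)² + (-15−8.5)² = 196 + 552.25 = 748.25
The largest is to V.

V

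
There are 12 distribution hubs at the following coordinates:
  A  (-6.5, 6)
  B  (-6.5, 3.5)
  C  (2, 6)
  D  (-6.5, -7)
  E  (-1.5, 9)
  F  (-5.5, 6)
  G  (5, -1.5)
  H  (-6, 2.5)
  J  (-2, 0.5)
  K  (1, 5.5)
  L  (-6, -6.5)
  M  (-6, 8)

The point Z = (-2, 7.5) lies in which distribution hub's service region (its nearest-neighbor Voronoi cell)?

Compare squared distances (the ordering matches that of the actual distances):
|ZA|² = (-2−(-6.5))² + (7.5−6)² = 20.25 + 2.25 = 22.5
|ZB|² = (-2−(-6.5))² + (7.5−3.5)² = 20.25 + 16 = 36.25
|ZC|² = (-2−2)² + (7.5−6)² = 16 + 2.25 = 18.25
|ZD|² = (-2−(-6.5))² + (7.5−(-7))² = 20.25 + 210.25 = 230.5
|ZE|² = (-2−(-1.5))² + (7.5−9)² = 0.25 + 2.25 = 2.5
|ZF|² = (-2−(-5.5))² + (7.5−6)² = 12.25 + 2.25 = 14.5
|ZG|² = (-2−5)² + (7.5−(-1.5))² = 49 + 81 = 130
|ZH|² = (-2−(-6))² + (7.5−2.5)² = 16 + 25 = 41
|ZJ|² = (-2−(-2))² + (7.5−0.5)² = 0 + 49 = 49
|ZK|² = (-2−1)² + (7.5−5.5)² = 9 + 4 = 13
|ZL|² = (-2−(-6))² + (7.5−(-6.5))² = 16 + 196 = 212
|ZM|² = (-2−(-6))² + (7.5−8)² = 16 + 0.25 = 16.25
The smallest is to E, so Z lies in the Voronoi region of E.

E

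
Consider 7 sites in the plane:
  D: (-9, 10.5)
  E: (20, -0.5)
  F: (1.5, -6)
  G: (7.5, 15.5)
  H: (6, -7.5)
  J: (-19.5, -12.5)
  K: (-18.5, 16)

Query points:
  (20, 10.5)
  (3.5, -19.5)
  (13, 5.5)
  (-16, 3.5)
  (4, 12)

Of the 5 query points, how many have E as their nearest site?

(20, 10.5) — d² to each: D:841, E:121, F:614.5, G:181.25, H:520, J:2089.25, K:1512.5 → nearest is E
(3.5, -19.5) — d² to each: D:1056.25, E:633.25, F:186.25, G:1241, H:150.25, J:578, K:1744.25 → nearest is H
(13, 5.5) — d² to each: D:509, E:85, F:264.5, G:130.25, H:218, J:1380.25, K:1102.5 → nearest is E
(-16, 3.5) — d² to each: D:98, E:1312, F:396.5, G:696.25, H:605, J:268.25, K:162.5 → nearest is D
(4, 12) — d² to each: D:171.25, E:412.25, F:330.25, G:24.5, H:384.25, J:1152.5, K:522.25 → nearest is G
2 of the 5 points have E as nearest.

2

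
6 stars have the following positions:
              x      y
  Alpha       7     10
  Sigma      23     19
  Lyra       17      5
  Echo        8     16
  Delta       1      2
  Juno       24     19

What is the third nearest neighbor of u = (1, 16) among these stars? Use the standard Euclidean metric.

Delta

Squared Euclidean distances:
d²(u, Alpha) = (1−7)² + (16−10)² = 36 + 36 = 72
d²(u, Sigma) = (1−23)² + (16−19)² = 484 + 9 = 493
d²(u, Lyra) = (1−17)² + (16−5)² = 256 + 121 = 377
d²(u, Echo) = (1−8)² + (16−16)² = 49 + 0 = 49
d²(u, Delta) = (1−1)² + (16−2)² = 0 + 196 = 196
d²(u, Juno) = (1−24)² + (16−19)² = 529 + 9 = 538
Sorted ascending: Echo, Alpha, Delta, Lyra, … — the third-nearest is Delta.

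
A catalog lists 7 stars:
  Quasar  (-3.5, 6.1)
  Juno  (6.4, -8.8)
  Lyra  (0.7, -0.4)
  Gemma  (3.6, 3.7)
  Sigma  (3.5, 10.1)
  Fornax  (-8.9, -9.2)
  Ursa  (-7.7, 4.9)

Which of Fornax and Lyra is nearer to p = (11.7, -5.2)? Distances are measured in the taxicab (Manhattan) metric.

Lyra

d(p, Fornax) = |11.7−(-8.9)| + |-5.2−(-9.2)| = 20.6 + 4 = 24.6
d(p, Lyra) = |11.7−0.7| + |-5.2−(-0.4)| = 11 + 4.8 = 15.8
24.6 > 15.8, so Lyra is closer.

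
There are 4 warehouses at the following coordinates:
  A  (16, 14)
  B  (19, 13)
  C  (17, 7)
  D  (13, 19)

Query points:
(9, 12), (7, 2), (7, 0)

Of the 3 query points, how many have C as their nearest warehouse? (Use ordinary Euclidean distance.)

(9, 12) — d² to each: A:53, B:101, C:89, D:65 → nearest is A
(7, 2) — d² to each: A:225, B:265, C:125, D:325 → nearest is C
(7, 0) — d² to each: A:277, B:313, C:149, D:397 → nearest is C
2 of the 3 points have C as nearest.

2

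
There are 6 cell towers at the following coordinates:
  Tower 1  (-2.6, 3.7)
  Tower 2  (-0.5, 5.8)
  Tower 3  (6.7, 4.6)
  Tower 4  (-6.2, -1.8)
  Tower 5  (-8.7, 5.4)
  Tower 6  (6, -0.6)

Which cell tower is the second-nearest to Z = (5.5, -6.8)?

Compare squared distances (the ordering matches that of the actual distances):
d²(Z, Tower 1) = (5.5−(-2.6))² + (-6.8−3.7)² = 65.61 + 110.25 = 175.86
d²(Z, Tower 2) = (5.5−(-0.5))² + (-6.8−5.8)² = 36 + 158.76 = 194.76
d²(Z, Tower 3) = (5.5−6.7)² + (-6.8−4.6)² = 1.44 + 129.96 = 131.4
d²(Z, Tower 4) = (5.5−(-6.2))² + (-6.8−(-1.8))² = 136.89 + 25 = 161.89
d²(Z, Tower 5) = (5.5−(-8.7))² + (-6.8−5.4)² = 201.64 + 148.84 = 350.48
d²(Z, Tower 6) = (5.5−6)² + (-6.8−(-0.6))² = 0.25 + 38.44 = 38.69
Sorted ascending: Tower 6, Tower 3, Tower 4, … — the second-nearest is Tower 3.

Tower 3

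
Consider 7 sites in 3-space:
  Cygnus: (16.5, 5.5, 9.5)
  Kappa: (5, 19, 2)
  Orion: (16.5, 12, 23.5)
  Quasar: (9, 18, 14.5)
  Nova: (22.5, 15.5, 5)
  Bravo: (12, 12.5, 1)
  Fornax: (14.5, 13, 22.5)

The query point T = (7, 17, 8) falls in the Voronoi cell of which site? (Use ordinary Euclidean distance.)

Compare squared distances (the ordering matches that of the actual distances):
d²(T, Cygnus) = (7−16.5)² + (17−5.5)² + (8−9.5)² = 90.25 + 132.25 + 2.25 = 224.75
d²(T, Kappa) = (7−5)² + (17−19)² + (8−2)² = 4 + 4 + 36 = 44
d²(T, Orion) = (7−16.5)² + (17−12)² + (8−23.5)² = 90.25 + 25 + 240.25 = 355.5
d²(T, Quasar) = (7−9)² + (17−18)² + (8−14.5)² = 4 + 1 + 42.25 = 47.25
d²(T, Nova) = (7−22.5)² + (17−15.5)² + (8−5)² = 240.25 + 2.25 + 9 = 251.5
d²(T, Bravo) = (7−12)² + (17−12.5)² + (8−1)² = 25 + 20.25 + 49 = 94.25
d²(T, Fornax) = (7−14.5)² + (17−13)² + (8−22.5)² = 56.25 + 16 + 210.25 = 282.5
The smallest is to Kappa, so T lies in the Voronoi region of Kappa.

Kappa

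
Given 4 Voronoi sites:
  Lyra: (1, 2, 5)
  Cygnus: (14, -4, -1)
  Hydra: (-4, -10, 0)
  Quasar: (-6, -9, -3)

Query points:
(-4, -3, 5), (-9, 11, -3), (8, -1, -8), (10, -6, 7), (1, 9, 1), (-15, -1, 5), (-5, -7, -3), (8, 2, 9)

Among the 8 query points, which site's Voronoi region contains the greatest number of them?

(-4, -3, 5) — d² to each: Lyra:50, Cygnus:361, Hydra:74, Quasar:104 → nearest is Lyra
(-9, 11, -3) — d² to each: Lyra:245, Cygnus:758, Hydra:475, Quasar:409 → nearest is Lyra
(8, -1, -8) — d² to each: Lyra:227, Cygnus:94, Hydra:289, Quasar:285 → nearest is Cygnus
(10, -6, 7) — d² to each: Lyra:149, Cygnus:84, Hydra:261, Quasar:365 → nearest is Cygnus
(1, 9, 1) — d² to each: Lyra:65, Cygnus:342, Hydra:387, Quasar:389 → nearest is Lyra
(-15, -1, 5) — d² to each: Lyra:265, Cygnus:886, Hydra:227, Quasar:209 → nearest is Quasar
(-5, -7, -3) — d² to each: Lyra:181, Cygnus:374, Hydra:19, Quasar:5 → nearest is Quasar
(8, 2, 9) — d² to each: Lyra:65, Cygnus:172, Hydra:369, Quasar:461 → nearest is Lyra
Tally — Lyra:4, Cygnus:2, Quasar:2. Lyra captures the most (4).

Lyra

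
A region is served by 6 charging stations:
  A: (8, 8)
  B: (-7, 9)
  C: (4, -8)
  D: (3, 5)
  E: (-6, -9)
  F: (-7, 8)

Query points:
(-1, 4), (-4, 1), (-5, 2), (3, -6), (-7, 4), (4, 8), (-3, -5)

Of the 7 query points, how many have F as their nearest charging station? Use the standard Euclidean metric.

3

(-1, 4) — d² to each: A:97, B:61, C:169, D:17, E:194, F:52 → nearest is D
(-4, 1) — d² to each: A:193, B:73, C:145, D:65, E:104, F:58 → nearest is F
(-5, 2) — d² to each: A:205, B:53, C:181, D:73, E:122, F:40 → nearest is F
(3, -6) — d² to each: A:221, B:325, C:5, D:121, E:90, F:296 → nearest is C
(-7, 4) — d² to each: A:241, B:25, C:265, D:101, E:170, F:16 → nearest is F
(4, 8) — d² to each: A:16, B:122, C:256, D:10, E:389, F:121 → nearest is D
(-3, -5) — d² to each: A:290, B:212, C:58, D:136, E:25, F:185 → nearest is E
3 of the 7 points have F as nearest.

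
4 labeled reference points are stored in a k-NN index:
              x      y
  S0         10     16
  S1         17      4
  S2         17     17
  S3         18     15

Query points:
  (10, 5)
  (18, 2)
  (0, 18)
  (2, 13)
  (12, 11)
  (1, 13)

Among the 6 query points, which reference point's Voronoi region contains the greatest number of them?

S0

(10, 5) — d² to each: S0:121, S1:50, S2:193, S3:164 → nearest is S1
(18, 2) — d² to each: S0:260, S1:5, S2:226, S3:169 → nearest is S1
(0, 18) — d² to each: S0:104, S1:485, S2:290, S3:333 → nearest is S0
(2, 13) — d² to each: S0:73, S1:306, S2:241, S3:260 → nearest is S0
(12, 11) — d² to each: S0:29, S1:74, S2:61, S3:52 → nearest is S0
(1, 13) — d² to each: S0:90, S1:337, S2:272, S3:293 → nearest is S0
Tally — S0:4, S1:2. S0 captures the most (4).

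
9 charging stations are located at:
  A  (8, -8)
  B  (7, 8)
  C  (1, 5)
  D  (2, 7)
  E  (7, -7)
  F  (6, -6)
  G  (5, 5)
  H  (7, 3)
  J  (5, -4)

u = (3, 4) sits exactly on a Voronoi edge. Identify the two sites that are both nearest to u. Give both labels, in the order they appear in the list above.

C and G

Squared distances from u to each site:
|uA|² = (3−8)² + (4−(-8))² = 25 + 144 = 169
|uB|² = (3−7)² + (4−8)² = 16 + 16 = 32
|uC|² = (3−1)² + (4−5)² = 4 + 1 = 5
|uD|² = (3−2)² + (4−7)² = 1 + 9 = 10
|uE|² = (3−7)² + (4−(-7))² = 16 + 121 = 137
|uF|² = (3−6)² + (4−(-6))² = 9 + 100 = 109
|uG|² = (3−5)² + (4−5)² = 4 + 1 = 5
|uH|² = (3−7)² + (4−3)² = 16 + 1 = 17
|uJ|² = (3−5)² + (4−(-4))² = 4 + 64 = 68
u is equidistant from C and G (both at squared distance 5), and every other site is strictly farther — so u lies on the C–G Voronoi edge.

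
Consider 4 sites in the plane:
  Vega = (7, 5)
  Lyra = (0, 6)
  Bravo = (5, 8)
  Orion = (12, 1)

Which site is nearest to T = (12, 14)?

Squared Euclidean distances:
d²(T, Vega) = (12−7)² + (14−5)² = 25 + 81 = 106
d²(T, Lyra) = (12−0)² + (14−6)² = 144 + 64 = 208
d²(T, Bravo) = (12−5)² + (14−8)² = 49 + 36 = 85
d²(T, Orion) = (12−12)² + (14−1)² = 0 + 169 = 169
Bravo is nearest.

Bravo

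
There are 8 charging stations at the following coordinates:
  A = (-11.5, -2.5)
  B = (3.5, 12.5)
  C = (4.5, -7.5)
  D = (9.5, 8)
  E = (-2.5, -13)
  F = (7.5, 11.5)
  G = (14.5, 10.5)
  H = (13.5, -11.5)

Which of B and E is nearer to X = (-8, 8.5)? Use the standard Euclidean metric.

B

Compare squared distances:
|XB|² = (-8−3.5)² + (8.5−12.5)² = 132.25 + 16 = 148.25
|XE|² = (-8−(-2.5))² + (8.5−(-13))² = 30.25 + 462.25 = 492.5
148.25 < 492.5, so B is closer.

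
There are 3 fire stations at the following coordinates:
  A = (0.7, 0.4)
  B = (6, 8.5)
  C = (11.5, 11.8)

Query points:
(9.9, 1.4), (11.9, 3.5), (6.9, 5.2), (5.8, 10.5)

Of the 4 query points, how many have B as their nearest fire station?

4

(9.9, 1.4) — d² to each: A:85.64, B:65.62, C:110.72 → nearest is B
(11.9, 3.5) — d² to each: A:135.05, B:59.81, C:69.05 → nearest is B
(6.9, 5.2) — d² to each: A:61.48, B:11.7, C:64.72 → nearest is B
(5.8, 10.5) — d² to each: A:128.02, B:4.04, C:34.18 → nearest is B
4 of the 4 points have B as nearest.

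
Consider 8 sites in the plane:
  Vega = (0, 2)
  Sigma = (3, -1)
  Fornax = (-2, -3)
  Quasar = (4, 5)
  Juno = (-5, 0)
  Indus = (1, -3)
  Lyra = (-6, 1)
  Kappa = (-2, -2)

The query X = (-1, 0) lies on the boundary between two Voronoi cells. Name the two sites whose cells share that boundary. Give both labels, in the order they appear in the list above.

Vega and Kappa

Squared distances from X to each site:
d²(X, Vega) = (-1−0)² + (0−2)² = 1 + 4 = 5
d²(X, Sigma) = (-1−3)² + (0−(-1))² = 16 + 1 = 17
d²(X, Fornax) = (-1−(-2))² + (0−(-3))² = 1 + 9 = 10
d²(X, Quasar) = (-1−4)² + (0−5)² = 25 + 25 = 50
d²(X, Juno) = (-1−(-5))² + (0−0)² = 16 + 0 = 16
d²(X, Indus) = (-1−1)² + (0−(-3))² = 4 + 9 = 13
d²(X, Lyra) = (-1−(-6))² + (0−1)² = 25 + 1 = 26
d²(X, Kappa) = (-1−(-2))² + (0−(-2))² = 1 + 4 = 5
X is equidistant from Vega and Kappa (both at squared distance 5), and every other site is strictly farther — so X lies on the Vega–Kappa Voronoi edge.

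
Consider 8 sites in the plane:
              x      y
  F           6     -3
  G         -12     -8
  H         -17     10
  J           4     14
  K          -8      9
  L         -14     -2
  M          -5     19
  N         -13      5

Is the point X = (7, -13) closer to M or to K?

Compare squared distances:
|XM|² = (7−(-5))² + (-13−19)² = 144 + 1024 = 1168
|XK|² = (7−(-8))² + (-13−9)² = 225 + 484 = 709
1168 > 709, so K is closer.

K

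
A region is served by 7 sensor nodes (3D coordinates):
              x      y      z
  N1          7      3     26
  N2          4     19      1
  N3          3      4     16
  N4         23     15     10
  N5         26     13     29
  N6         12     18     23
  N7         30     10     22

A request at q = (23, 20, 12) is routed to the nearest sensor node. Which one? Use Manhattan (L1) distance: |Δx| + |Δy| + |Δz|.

d(q,N1) = 16 + 17 + 14 = 47
d(q,N2) = 19 + 1 + 11 = 31
d(q,N3) = 20 + 16 + 4 = 40
d(q,N4) = 0 + 5 + 2 = 7
d(q,N5) = 3 + 7 + 17 = 27
d(q,N6) = 11 + 2 + 11 = 24
d(q,N7) = 7 + 10 + 10 = 27
N4 is nearest.

N4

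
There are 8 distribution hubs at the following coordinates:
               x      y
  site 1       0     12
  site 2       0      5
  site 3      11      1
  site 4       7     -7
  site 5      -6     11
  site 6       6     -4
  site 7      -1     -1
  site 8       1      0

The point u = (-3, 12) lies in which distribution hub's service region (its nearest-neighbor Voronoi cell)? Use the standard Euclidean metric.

site 1

Squared Euclidean distances:
d²(u, site 1) = (-3−0)² + (12−12)² = 9 + 0 = 9
d²(u, site 2) = (-3−0)² + (12−5)² = 9 + 49 = 58
d²(u, site 3) = (-3−11)² + (12−1)² = 196 + 121 = 317
d²(u, site 4) = (-3−7)² + (12−(-7))² = 100 + 361 = 461
d²(u, site 5) = (-3−(-6))² + (12−11)² = 9 + 1 = 10
d²(u, site 6) = (-3−6)² + (12−(-4))² = 81 + 256 = 337
d²(u, site 7) = (-3−(-1))² + (12−(-1))² = 4 + 169 = 173
d²(u, site 8) = (-3−1)² + (12−0)² = 16 + 144 = 160
Minimum is at site 1.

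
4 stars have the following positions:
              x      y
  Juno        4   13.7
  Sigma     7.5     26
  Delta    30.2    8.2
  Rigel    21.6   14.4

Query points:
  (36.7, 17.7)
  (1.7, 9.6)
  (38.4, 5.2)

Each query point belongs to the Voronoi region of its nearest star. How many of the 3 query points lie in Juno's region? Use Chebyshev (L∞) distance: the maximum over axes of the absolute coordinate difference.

(36.7, 17.7) — d to each: Juno:32.7, Sigma:29.2, Delta:9.5, Rigel:15.1 → nearest is Delta
(1.7, 9.6) — d to each: Juno:4.1, Sigma:16.4, Delta:28.5, Rigel:19.9 → nearest is Juno
(38.4, 5.2) — d to each: Juno:34.4, Sigma:30.9, Delta:8.2, Rigel:16.8 → nearest is Delta
1 of the 3 points has Juno as nearest.

1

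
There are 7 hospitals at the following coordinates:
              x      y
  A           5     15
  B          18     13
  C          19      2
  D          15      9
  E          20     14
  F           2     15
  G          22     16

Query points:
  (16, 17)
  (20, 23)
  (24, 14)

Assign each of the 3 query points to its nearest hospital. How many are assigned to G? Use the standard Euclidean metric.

2

(16, 17) — d² to each: A:125, B:20, C:234, D:65, E:25, F:200, G:37 → nearest is B
(20, 23) — d² to each: A:289, B:104, C:442, D:221, E:81, F:388, G:53 → nearest is G
(24, 14) — d² to each: A:362, B:37, C:169, D:106, E:16, F:485, G:8 → nearest is G
2 of the 3 points have G as nearest.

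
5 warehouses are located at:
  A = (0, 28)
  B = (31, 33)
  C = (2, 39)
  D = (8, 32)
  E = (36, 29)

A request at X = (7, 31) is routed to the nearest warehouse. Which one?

Squared Euclidean distances:
|XA|² = (7−0)² + (31−28)² = 49 + 9 = 58
|XB|² = (7−31)² + (31−33)² = 576 + 4 = 580
|XC|² = (7−2)² + (31−39)² = 25 + 64 = 89
|XD|² = (7−8)² + (31−32)² = 1 + 1 = 2
|XE|² = (7−36)² + (31−29)² = 841 + 4 = 845
The smallest is to D, so X lies in the Voronoi region of D.

D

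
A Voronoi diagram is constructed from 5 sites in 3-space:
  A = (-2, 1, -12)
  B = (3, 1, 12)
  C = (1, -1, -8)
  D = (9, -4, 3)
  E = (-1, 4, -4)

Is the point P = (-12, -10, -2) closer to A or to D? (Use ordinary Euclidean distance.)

A

Compare squared distances:
|PA|² = (-12−(-2))² + (-10−1)² + (-2−(-12))² = 100 + 121 + 100 = 321
|PD|² = (-12−9)² + (-10−(-4))² + (-2−3)² = 441 + 36 + 25 = 502
321 < 502, so A is closer.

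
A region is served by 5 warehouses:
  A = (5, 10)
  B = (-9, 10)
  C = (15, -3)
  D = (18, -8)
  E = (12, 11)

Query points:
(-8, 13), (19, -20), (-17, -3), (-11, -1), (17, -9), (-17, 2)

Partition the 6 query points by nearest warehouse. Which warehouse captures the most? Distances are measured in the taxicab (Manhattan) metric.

B

(-8, 13) — d to each: A:16, B:4, C:39, D:47, E:22 → nearest is B
(19, -20) — d to each: A:44, B:58, C:21, D:13, E:38 → nearest is D
(-17, -3) — d to each: A:35, B:21, C:32, D:40, E:43 → nearest is B
(-11, -1) — d to each: A:27, B:13, C:28, D:36, E:35 → nearest is B
(17, -9) — d to each: A:31, B:45, C:8, D:2, E:25 → nearest is D
(-17, 2) — d to each: A:30, B:16, C:37, D:45, E:38 → nearest is B
Tally — B:4, D:2. B captures the most (4).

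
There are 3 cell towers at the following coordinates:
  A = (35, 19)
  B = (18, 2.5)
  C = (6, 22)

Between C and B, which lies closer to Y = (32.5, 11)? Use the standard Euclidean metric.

B

Compare squared distances:
|YC|² = (32.5−6)² + (11−22)² = 702.25 + 121 = 823.25
|YB|² = (32.5−18)² + (11−2.5)² = 210.25 + 72.25 = 282.5
823.25 > 282.5, so B is closer.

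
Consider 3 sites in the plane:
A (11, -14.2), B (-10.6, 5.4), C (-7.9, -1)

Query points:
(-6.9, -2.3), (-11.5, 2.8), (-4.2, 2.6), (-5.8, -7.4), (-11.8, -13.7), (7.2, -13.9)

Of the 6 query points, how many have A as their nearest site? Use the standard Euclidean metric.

1

(-6.9, -2.3) — d² to each: A:462.02, B:72.98, C:2.69 → nearest is C
(-11.5, 2.8) — d² to each: A:795.25, B:7.57, C:27.4 → nearest is B
(-4.2, 2.6) — d² to each: A:513.28, B:48.8, C:26.65 → nearest is C
(-5.8, -7.4) — d² to each: A:328.48, B:186.88, C:45.37 → nearest is C
(-11.8, -13.7) — d² to each: A:520.09, B:366.25, C:176.5 → nearest is C
(7.2, -13.9) — d² to each: A:14.53, B:689.33, C:394.42 → nearest is A
1 of the 6 points has A as nearest.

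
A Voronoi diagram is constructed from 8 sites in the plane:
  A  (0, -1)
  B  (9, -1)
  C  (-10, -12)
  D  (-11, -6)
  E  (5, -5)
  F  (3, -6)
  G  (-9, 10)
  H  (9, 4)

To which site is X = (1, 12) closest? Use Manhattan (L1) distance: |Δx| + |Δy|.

d(X,A) = |1−0| + |12−(-1)| = 1 + 13 = 14
d(X,B) = |1−9| + |12−(-1)| = 8 + 13 = 21
d(X,C) = |1−(-10)| + |12−(-12)| = 11 + 24 = 35
d(X,D) = |1−(-11)| + |12−(-6)| = 12 + 18 = 30
d(X,E) = |1−5| + |12−(-5)| = 4 + 17 = 21
d(X,F) = |1−3| + |12−(-6)| = 2 + 18 = 20
d(X,G) = |1−(-9)| + |12−10| = 10 + 2 = 12
d(X,H) = |1−9| + |12−4| = 8 + 8 = 16
The smallest is to G, so X lies in the Voronoi region of G.

G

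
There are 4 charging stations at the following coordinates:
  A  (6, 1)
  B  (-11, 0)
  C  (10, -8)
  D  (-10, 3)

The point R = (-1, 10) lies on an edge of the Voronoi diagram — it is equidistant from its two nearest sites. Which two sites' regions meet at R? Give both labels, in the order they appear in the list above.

Squared distances from R to each site:
|RA|² = (-1−6)² + (10−1)² = 49 + 81 = 130
|RB|² = (-1−(-11))² + (10−0)² = 100 + 100 = 200
|RC|² = (-1−10)² + (10−(-8))² = 121 + 324 = 445
|RD|² = (-1−(-10))² + (10−3)² = 81 + 49 = 130
R is equidistant from A and D (both at squared distance 130), and every other site is strictly farther — so R lies on the A–D Voronoi edge.

A and D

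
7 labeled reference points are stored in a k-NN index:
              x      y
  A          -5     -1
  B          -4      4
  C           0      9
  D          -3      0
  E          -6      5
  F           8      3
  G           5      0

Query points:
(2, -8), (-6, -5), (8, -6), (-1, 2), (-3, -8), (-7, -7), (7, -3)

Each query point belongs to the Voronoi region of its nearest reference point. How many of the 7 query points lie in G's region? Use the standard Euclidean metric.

3

(2, -8) — d² to each: A:98, B:180, C:293, D:89, E:233, F:157, G:73 → nearest is G
(-6, -5) — d² to each: A:17, B:85, C:232, D:34, E:100, F:260, G:146 → nearest is A
(8, -6) — d² to each: A:194, B:244, C:289, D:157, E:317, F:81, G:45 → nearest is G
(-1, 2) — d² to each: A:25, B:13, C:50, D:8, E:34, F:82, G:40 → nearest is D
(-3, -8) — d² to each: A:53, B:145, C:298, D:64, E:178, F:242, G:128 → nearest is A
(-7, -7) — d² to each: A:40, B:130, C:305, D:65, E:145, F:325, G:193 → nearest is A
(7, -3) — d² to each: A:148, B:170, C:193, D:109, E:233, F:37, G:13 → nearest is G
3 of the 7 points have G as nearest.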